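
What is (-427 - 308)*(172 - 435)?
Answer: 193305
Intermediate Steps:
(-427 - 308)*(172 - 435) = -735*(-263) = 193305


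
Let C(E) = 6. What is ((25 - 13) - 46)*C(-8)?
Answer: -204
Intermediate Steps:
((25 - 13) - 46)*C(-8) = ((25 - 13) - 46)*6 = (12 - 46)*6 = -34*6 = -204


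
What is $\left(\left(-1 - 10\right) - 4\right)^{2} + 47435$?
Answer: $47660$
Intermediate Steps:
$\left(\left(-1 - 10\right) - 4\right)^{2} + 47435 = \left(-11 - 4\right)^{2} + 47435 = \left(-15\right)^{2} + 47435 = 225 + 47435 = 47660$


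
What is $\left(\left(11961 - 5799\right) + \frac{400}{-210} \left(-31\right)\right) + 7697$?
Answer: $\frac{292279}{21} \approx 13918.0$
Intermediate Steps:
$\left(\left(11961 - 5799\right) + \frac{400}{-210} \left(-31\right)\right) + 7697 = \left(\left(11961 - 5799\right) + 400 \left(- \frac{1}{210}\right) \left(-31\right)\right) + 7697 = \left(6162 - - \frac{1240}{21}\right) + 7697 = \left(6162 + \frac{1240}{21}\right) + 7697 = \frac{130642}{21} + 7697 = \frac{292279}{21}$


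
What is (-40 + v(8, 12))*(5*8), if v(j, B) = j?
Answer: -1280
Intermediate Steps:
(-40 + v(8, 12))*(5*8) = (-40 + 8)*(5*8) = -32*40 = -1280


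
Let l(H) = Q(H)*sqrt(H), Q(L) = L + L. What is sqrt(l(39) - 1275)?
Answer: sqrt(-1275 + 78*sqrt(39)) ≈ 28.069*I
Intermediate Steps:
Q(L) = 2*L
l(H) = 2*H**(3/2) (l(H) = (2*H)*sqrt(H) = 2*H**(3/2))
sqrt(l(39) - 1275) = sqrt(2*39**(3/2) - 1275) = sqrt(2*(39*sqrt(39)) - 1275) = sqrt(78*sqrt(39) - 1275) = sqrt(-1275 + 78*sqrt(39))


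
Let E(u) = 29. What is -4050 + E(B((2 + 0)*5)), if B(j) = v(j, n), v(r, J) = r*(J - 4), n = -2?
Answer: -4021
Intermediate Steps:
v(r, J) = r*(-4 + J)
B(j) = -6*j (B(j) = j*(-4 - 2) = j*(-6) = -6*j)
-4050 + E(B((2 + 0)*5)) = -4050 + 29 = -4021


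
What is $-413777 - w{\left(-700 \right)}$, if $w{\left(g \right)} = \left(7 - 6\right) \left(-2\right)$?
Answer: $-413775$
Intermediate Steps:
$w{\left(g \right)} = -2$ ($w{\left(g \right)} = 1 \left(-2\right) = -2$)
$-413777 - w{\left(-700 \right)} = -413777 - -2 = -413777 + 2 = -413775$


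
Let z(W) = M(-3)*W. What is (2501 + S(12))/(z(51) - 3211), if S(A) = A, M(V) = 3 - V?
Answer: -359/415 ≈ -0.86506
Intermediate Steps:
z(W) = 6*W (z(W) = (3 - 1*(-3))*W = (3 + 3)*W = 6*W)
(2501 + S(12))/(z(51) - 3211) = (2501 + 12)/(6*51 - 3211) = 2513/(306 - 3211) = 2513/(-2905) = 2513*(-1/2905) = -359/415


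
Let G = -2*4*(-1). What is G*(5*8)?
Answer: 320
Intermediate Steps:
G = 8 (G = -8*(-1) = 8)
G*(5*8) = 8*(5*8) = 8*40 = 320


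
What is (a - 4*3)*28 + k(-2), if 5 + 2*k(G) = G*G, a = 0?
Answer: -673/2 ≈ -336.50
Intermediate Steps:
k(G) = -5/2 + G²/2 (k(G) = -5/2 + (G*G)/2 = -5/2 + G²/2)
(a - 4*3)*28 + k(-2) = (0 - 4*3)*28 + (-5/2 + (½)*(-2)²) = (0 - 12)*28 + (-5/2 + (½)*4) = -12*28 + (-5/2 + 2) = -336 - ½ = -673/2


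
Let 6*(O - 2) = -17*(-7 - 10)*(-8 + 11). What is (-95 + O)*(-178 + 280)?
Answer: 5253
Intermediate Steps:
O = 293/2 (O = 2 + (-17*(-7 - 10)*(-8 + 11))/6 = 2 + (-(-289)*3)/6 = 2 + (-17*(-51))/6 = 2 + (1/6)*867 = 2 + 289/2 = 293/2 ≈ 146.50)
(-95 + O)*(-178 + 280) = (-95 + 293/2)*(-178 + 280) = (103/2)*102 = 5253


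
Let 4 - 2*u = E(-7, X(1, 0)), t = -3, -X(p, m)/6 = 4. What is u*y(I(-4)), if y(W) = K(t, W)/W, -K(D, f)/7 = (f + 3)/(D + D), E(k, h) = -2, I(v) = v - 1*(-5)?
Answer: 14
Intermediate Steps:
X(p, m) = -24 (X(p, m) = -6*4 = -24)
I(v) = 5 + v (I(v) = v + 5 = 5 + v)
K(D, f) = -7*(3 + f)/(2*D) (K(D, f) = -7*(f + 3)/(D + D) = -7*(3 + f)/(2*D))
y(W) = (7/2 + 7*W/6)/W (y(W) = ((7/2)*(-3 - W)/(-3))/W = ((7/2)*(-⅓)*(-3 - W))/W = (7/2 + 7*W/6)/W)
u = 3 (u = 2 - ½*(-2) = 2 + 1 = 3)
u*y(I(-4)) = 3*(7*(3 + (5 - 4))/(6*(5 - 4))) = 3*((7/6)*(3 + 1)/1) = 3*((7/6)*1*4) = 3*(14/3) = 14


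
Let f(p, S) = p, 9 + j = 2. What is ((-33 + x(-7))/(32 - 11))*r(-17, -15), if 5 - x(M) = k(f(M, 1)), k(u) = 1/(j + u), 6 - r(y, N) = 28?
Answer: 4301/147 ≈ 29.259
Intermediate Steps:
j = -7 (j = -9 + 2 = -7)
r(y, N) = -22 (r(y, N) = 6 - 1*28 = 6 - 28 = -22)
k(u) = 1/(-7 + u)
x(M) = 5 - 1/(-7 + M)
((-33 + x(-7))/(32 - 11))*r(-17, -15) = ((-33 + (-36 + 5*(-7))/(-7 - 7))/(32 - 11))*(-22) = ((-33 + (-36 - 35)/(-14))/21)*(-22) = ((-33 - 1/14*(-71))*(1/21))*(-22) = ((-33 + 71/14)*(1/21))*(-22) = -391/14*1/21*(-22) = -391/294*(-22) = 4301/147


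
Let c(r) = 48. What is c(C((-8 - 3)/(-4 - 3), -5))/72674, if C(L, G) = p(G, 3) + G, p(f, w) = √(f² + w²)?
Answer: 24/36337 ≈ 0.00066048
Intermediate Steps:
C(L, G) = G + √(9 + G²) (C(L, G) = √(G² + 3²) + G = √(G² + 9) + G = √(9 + G²) + G = G + √(9 + G²))
c(C((-8 - 3)/(-4 - 3), -5))/72674 = 48/72674 = 48*(1/72674) = 24/36337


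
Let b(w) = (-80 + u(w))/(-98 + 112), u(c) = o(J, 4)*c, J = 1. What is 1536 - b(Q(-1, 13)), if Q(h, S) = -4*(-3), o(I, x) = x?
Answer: 10768/7 ≈ 1538.3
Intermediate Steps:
u(c) = 4*c
Q(h, S) = 12
b(w) = -40/7 + 2*w/7 (b(w) = (-80 + 4*w)/(-98 + 112) = (-80 + 4*w)/14 = (-80 + 4*w)*(1/14) = -40/7 + 2*w/7)
1536 - b(Q(-1, 13)) = 1536 - (-40/7 + (2/7)*12) = 1536 - (-40/7 + 24/7) = 1536 - 1*(-16/7) = 1536 + 16/7 = 10768/7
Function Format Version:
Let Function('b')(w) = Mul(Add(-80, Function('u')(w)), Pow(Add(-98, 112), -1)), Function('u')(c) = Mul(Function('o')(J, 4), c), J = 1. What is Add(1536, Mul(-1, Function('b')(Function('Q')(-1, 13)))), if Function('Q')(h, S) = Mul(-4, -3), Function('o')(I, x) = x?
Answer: Rational(10768, 7) ≈ 1538.3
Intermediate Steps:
Function('u')(c) = Mul(4, c)
Function('Q')(h, S) = 12
Function('b')(w) = Add(Rational(-40, 7), Mul(Rational(2, 7), w)) (Function('b')(w) = Mul(Add(-80, Mul(4, w)), Pow(Add(-98, 112), -1)) = Mul(Add(-80, Mul(4, w)), Pow(14, -1)) = Mul(Add(-80, Mul(4, w)), Rational(1, 14)) = Add(Rational(-40, 7), Mul(Rational(2, 7), w)))
Add(1536, Mul(-1, Function('b')(Function('Q')(-1, 13)))) = Add(1536, Mul(-1, Add(Rational(-40, 7), Mul(Rational(2, 7), 12)))) = Add(1536, Mul(-1, Add(Rational(-40, 7), Rational(24, 7)))) = Add(1536, Mul(-1, Rational(-16, 7))) = Add(1536, Rational(16, 7)) = Rational(10768, 7)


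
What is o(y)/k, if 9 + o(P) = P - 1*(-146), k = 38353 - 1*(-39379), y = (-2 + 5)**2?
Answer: 73/38866 ≈ 0.0018782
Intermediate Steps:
y = 9 (y = 3**2 = 9)
k = 77732 (k = 38353 + 39379 = 77732)
o(P) = 137 + P (o(P) = -9 + (P - 1*(-146)) = -9 + (P + 146) = -9 + (146 + P) = 137 + P)
o(y)/k = (137 + 9)/77732 = 146*(1/77732) = 73/38866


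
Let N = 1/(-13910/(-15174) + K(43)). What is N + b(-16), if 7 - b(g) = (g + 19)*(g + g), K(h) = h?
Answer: 34326775/333196 ≈ 103.02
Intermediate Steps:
b(g) = 7 - 2*g*(19 + g) (b(g) = 7 - (g + 19)*(g + g) = 7 - (19 + g)*2*g = 7 - 2*g*(19 + g))
N = 7587/333196 (N = 1/(-13910/(-15174) + 43) = 1/(-13910*(-1/15174) + 43) = 1/(6955/7587 + 43) = 1/(333196/7587) = 7587/333196 ≈ 0.022770)
N + b(-16) = 7587/333196 + (7 - 38*(-16) - 2*(-16)**2) = 7587/333196 + (7 + 608 - 2*256) = 7587/333196 + (7 + 608 - 512) = 7587/333196 + 103 = 34326775/333196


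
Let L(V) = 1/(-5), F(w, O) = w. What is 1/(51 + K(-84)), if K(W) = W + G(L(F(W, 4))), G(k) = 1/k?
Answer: -1/38 ≈ -0.026316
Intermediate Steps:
L(V) = -⅕
G(k) = 1/k
K(W) = -5 + W (K(W) = W + 1/(-⅕) = W - 5 = -5 + W)
1/(51 + K(-84)) = 1/(51 + (-5 - 84)) = 1/(51 - 89) = 1/(-38) = -1/38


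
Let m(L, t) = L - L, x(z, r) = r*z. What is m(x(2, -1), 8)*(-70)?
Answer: 0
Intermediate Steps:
m(L, t) = 0
m(x(2, -1), 8)*(-70) = 0*(-70) = 0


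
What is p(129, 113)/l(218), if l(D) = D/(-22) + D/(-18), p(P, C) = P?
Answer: -12771/2180 ≈ -5.8583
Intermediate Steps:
l(D) = -10*D/99 (l(D) = D*(-1/22) + D*(-1/18) = -D/22 - D/18 = -10*D/99)
p(129, 113)/l(218) = 129/((-10/99*218)) = 129/(-2180/99) = 129*(-99/2180) = -12771/2180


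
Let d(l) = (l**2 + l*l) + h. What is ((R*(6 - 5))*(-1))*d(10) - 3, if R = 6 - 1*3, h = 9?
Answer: -630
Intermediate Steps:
d(l) = 9 + 2*l**2 (d(l) = (l**2 + l*l) + 9 = (l**2 + l**2) + 9 = 2*l**2 + 9 = 9 + 2*l**2)
R = 3 (R = 6 - 3 = 3)
((R*(6 - 5))*(-1))*d(10) - 3 = ((3*(6 - 5))*(-1))*(9 + 2*10**2) - 3 = ((3*1)*(-1))*(9 + 2*100) - 3 = (3*(-1))*(9 + 200) - 3 = -3*209 - 3 = -627 - 3 = -630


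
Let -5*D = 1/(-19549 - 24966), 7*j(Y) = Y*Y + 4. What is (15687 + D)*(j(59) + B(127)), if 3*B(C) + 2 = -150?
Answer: 32788996038166/4674075 ≈ 7.0151e+6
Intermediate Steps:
j(Y) = 4/7 + Y**2/7 (j(Y) = (Y*Y + 4)/7 = (Y**2 + 4)/7 = (4 + Y**2)/7 = 4/7 + Y**2/7)
D = 1/222575 (D = -1/(5*(-19549 - 24966)) = -1/5/(-44515) = -1/5*(-1/44515) = 1/222575 ≈ 4.4929e-6)
B(C) = -152/3 (B(C) = -2/3 + (1/3)*(-150) = -2/3 - 50 = -152/3)
(15687 + D)*(j(59) + B(127)) = (15687 + 1/222575)*((4/7 + (1/7)*59**2) - 152/3) = 3491534026*((4/7 + (1/7)*3481) - 152/3)/222575 = 3491534026*((4/7 + 3481/7) - 152/3)/222575 = 3491534026*(3485/7 - 152/3)/222575 = (3491534026/222575)*(9391/21) = 32788996038166/4674075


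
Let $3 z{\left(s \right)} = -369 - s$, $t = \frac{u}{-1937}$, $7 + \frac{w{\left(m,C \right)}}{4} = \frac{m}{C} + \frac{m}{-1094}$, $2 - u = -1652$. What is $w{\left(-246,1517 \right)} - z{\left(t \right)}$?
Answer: $\frac{11168860085}{117608829} \approx 94.966$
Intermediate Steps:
$u = 1654$ ($u = 2 - -1652 = 2 + 1652 = 1654$)
$w{\left(m,C \right)} = -28 - \frac{2 m}{547} + \frac{4 m}{C}$ ($w{\left(m,C \right)} = -28 + 4 \left(\frac{m}{C} + \frac{m}{-1094}\right) = -28 + 4 \left(\frac{m}{C} + m \left(- \frac{1}{1094}\right)\right) = -28 + 4 \left(\frac{m}{C} - \frac{m}{1094}\right) = -28 + 4 \left(- \frac{m}{1094} + \frac{m}{C}\right) = -28 - \left(\frac{2 m}{547} - \frac{4 m}{C}\right) = -28 - \frac{2 m}{547} + \frac{4 m}{C}$)
$t = - \frac{1654}{1937}$ ($t = \frac{1654}{-1937} = 1654 \left(- \frac{1}{1937}\right) = - \frac{1654}{1937} \approx -0.8539$)
$z{\left(s \right)} = -123 - \frac{s}{3}$ ($z{\left(s \right)} = \frac{-369 - s}{3} = -123 - \frac{s}{3}$)
$w{\left(-246,1517 \right)} - z{\left(t \right)} = \left(-28 - - \frac{492}{547} + 4 \left(-246\right) \frac{1}{1517}\right) - \left(-123 - - \frac{1654}{5811}\right) = \left(-28 + \frac{492}{547} + 4 \left(-246\right) \frac{1}{1517}\right) - \left(-123 + \frac{1654}{5811}\right) = \left(-28 + \frac{492}{547} - \frac{24}{37}\right) - - \frac{713099}{5811} = - \frac{561616}{20239} + \frac{713099}{5811} = \frac{11168860085}{117608829}$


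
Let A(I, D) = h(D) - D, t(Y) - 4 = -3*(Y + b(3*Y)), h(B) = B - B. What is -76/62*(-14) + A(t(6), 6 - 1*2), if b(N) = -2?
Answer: 408/31 ≈ 13.161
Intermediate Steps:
h(B) = 0
t(Y) = 10 - 3*Y (t(Y) = 4 - 3*(Y - 2) = 4 - 3*(-2 + Y) = 4 + (6 - 3*Y) = 10 - 3*Y)
A(I, D) = -D (A(I, D) = 0 - D = -D)
-76/62*(-14) + A(t(6), 6 - 1*2) = -76/62*(-14) - (6 - 1*2) = -76*1/62*(-14) - (6 - 2) = -38/31*(-14) - 1*4 = 532/31 - 4 = 408/31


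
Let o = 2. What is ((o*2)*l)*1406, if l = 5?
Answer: 28120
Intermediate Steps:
((o*2)*l)*1406 = ((2*2)*5)*1406 = (4*5)*1406 = 20*1406 = 28120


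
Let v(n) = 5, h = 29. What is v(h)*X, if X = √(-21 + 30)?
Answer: 15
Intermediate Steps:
X = 3 (X = √9 = 3)
v(h)*X = 5*3 = 15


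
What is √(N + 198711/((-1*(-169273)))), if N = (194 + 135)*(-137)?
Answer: I*√1291458741840514/169273 ≈ 212.3*I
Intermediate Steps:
N = -45073 (N = 329*(-137) = -45073)
√(N + 198711/((-1*(-169273)))) = √(-45073 + 198711/((-1*(-169273)))) = √(-45073 + 198711/169273) = √(-7629443218/169273) = I*√1291458741840514/169273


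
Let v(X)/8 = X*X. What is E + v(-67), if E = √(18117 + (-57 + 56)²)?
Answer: 35912 + √18118 ≈ 36047.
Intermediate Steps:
v(X) = 8*X² (v(X) = 8*(X*X) = 8*X²)
E = √18118 (E = √(18117 + (-1)²) = √(18117 + 1) = √18118 ≈ 134.60)
E + v(-67) = √18118 + 8*(-67)² = √18118 + 8*4489 = √18118 + 35912 = 35912 + √18118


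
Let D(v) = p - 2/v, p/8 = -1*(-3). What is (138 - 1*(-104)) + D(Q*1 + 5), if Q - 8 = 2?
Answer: 3988/15 ≈ 265.87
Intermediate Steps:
Q = 10 (Q = 8 + 2 = 10)
p = 24 (p = 8*(-1*(-3)) = 8*3 = 24)
D(v) = 24 - 2/v
(138 - 1*(-104)) + D(Q*1 + 5) = (138 - 1*(-104)) + (24 - 2/(10*1 + 5)) = (138 + 104) + (24 - 2/(10 + 5)) = 242 + (24 - 2/15) = 242 + 358/15 = 3988/15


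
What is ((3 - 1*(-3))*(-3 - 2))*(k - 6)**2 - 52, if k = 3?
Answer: -322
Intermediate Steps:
((3 - 1*(-3))*(-3 - 2))*(k - 6)**2 - 52 = ((3 - 1*(-3))*(-3 - 2))*(3 - 6)**2 - 52 = ((3 + 3)*(-5))*(-3)**2 - 52 = (6*(-5))*9 - 52 = -30*9 - 52 = -270 - 52 = -322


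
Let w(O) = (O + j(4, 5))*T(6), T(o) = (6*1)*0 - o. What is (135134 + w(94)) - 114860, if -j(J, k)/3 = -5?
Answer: 19620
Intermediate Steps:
j(J, k) = 15 (j(J, k) = -3*(-5) = 15)
T(o) = -o (T(o) = 6*0 - o = 0 - o = -o)
w(O) = -90 - 6*O (w(O) = (O + 15)*(-1*6) = (15 + O)*(-6) = -90 - 6*O)
(135134 + w(94)) - 114860 = (135134 + (-90 - 6*94)) - 114860 = (135134 + (-90 - 564)) - 114860 = (135134 - 654) - 114860 = 134480 - 114860 = 19620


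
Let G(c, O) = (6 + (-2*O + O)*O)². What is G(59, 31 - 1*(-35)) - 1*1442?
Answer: 18921058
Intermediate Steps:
G(c, O) = (6 - O²)² (G(c, O) = (6 + (-O)*O)² = (6 - O²)²)
G(59, 31 - 1*(-35)) - 1*1442 = (-6 + (31 - 1*(-35))²)² - 1*1442 = (-6 + (31 + 35)²)² - 1442 = (-6 + 66²)² - 1442 = (-6 + 4356)² - 1442 = 4350² - 1442 = 18922500 - 1442 = 18921058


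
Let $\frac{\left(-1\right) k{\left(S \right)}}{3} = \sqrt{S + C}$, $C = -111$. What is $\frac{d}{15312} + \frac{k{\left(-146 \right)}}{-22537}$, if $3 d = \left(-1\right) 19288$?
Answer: $- \frac{2411}{5742} + \frac{3 i \sqrt{257}}{22537} \approx -0.41989 + 0.002134 i$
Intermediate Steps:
$k{\left(S \right)} = - 3 \sqrt{-111 + S}$ ($k{\left(S \right)} = - 3 \sqrt{S - 111} = - 3 \sqrt{-111 + S}$)
$d = - \frac{19288}{3}$ ($d = \frac{\left(-1\right) 19288}{3} = \frac{1}{3} \left(-19288\right) = - \frac{19288}{3} \approx -6429.3$)
$\frac{d}{15312} + \frac{k{\left(-146 \right)}}{-22537} = - \frac{19288}{3 \cdot 15312} + \frac{\left(-3\right) \sqrt{-111 - 146}}{-22537} = \left(- \frac{19288}{3}\right) \frac{1}{15312} + - 3 \sqrt{-257} \left(- \frac{1}{22537}\right) = - \frac{2411}{5742} + - 3 i \sqrt{257} \left(- \frac{1}{22537}\right) = - \frac{2411}{5742} + \frac{3 i \sqrt{257}}{22537}$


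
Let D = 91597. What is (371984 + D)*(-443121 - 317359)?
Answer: -352544078880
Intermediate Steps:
(371984 + D)*(-443121 - 317359) = (371984 + 91597)*(-443121 - 317359) = 463581*(-760480) = -352544078880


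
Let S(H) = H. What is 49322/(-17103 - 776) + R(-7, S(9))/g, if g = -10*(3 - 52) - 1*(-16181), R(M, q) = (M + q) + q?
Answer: -822050393/298060809 ≈ -2.7580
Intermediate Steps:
R(M, q) = M + 2*q
g = 16671 (g = -10*(-49) + 16181 = 490 + 16181 = 16671)
49322/(-17103 - 776) + R(-7, S(9))/g = 49322/(-17103 - 776) + (-7 + 2*9)/16671 = 49322/(-17879) + (-7 + 18)*(1/16671) = 49322*(-1/17879) + 11*(1/16671) = -49322/17879 + 11/16671 = -822050393/298060809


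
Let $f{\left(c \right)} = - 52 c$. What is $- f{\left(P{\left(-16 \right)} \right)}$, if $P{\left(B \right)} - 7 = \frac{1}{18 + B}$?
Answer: $390$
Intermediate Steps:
$P{\left(B \right)} = 7 + \frac{1}{18 + B}$
$- f{\left(P{\left(-16 \right)} \right)} = - \left(-52\right) \frac{127 + 7 \left(-16\right)}{18 - 16} = - \left(-52\right) \frac{127 - 112}{2} = - \left(-52\right) \frac{1}{2} \cdot 15 = - \frac{\left(-52\right) 15}{2} = \left(-1\right) \left(-390\right) = 390$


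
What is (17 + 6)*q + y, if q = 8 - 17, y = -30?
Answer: -237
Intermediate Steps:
q = -9
(17 + 6)*q + y = (17 + 6)*(-9) - 30 = 23*(-9) - 30 = -207 - 30 = -237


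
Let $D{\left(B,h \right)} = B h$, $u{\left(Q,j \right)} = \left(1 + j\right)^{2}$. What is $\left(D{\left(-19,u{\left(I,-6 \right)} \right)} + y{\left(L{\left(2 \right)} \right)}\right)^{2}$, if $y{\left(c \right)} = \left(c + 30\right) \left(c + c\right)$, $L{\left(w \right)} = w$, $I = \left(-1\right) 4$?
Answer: $120409$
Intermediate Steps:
$I = -4$
$y{\left(c \right)} = 2 c \left(30 + c\right)$ ($y{\left(c \right)} = \left(30 + c\right) 2 c = 2 c \left(30 + c\right)$)
$\left(D{\left(-19,u{\left(I,-6 \right)} \right)} + y{\left(L{\left(2 \right)} \right)}\right)^{2} = \left(- 19 \left(1 - 6\right)^{2} + 2 \cdot 2 \left(30 + 2\right)\right)^{2} = \left(- 19 \left(-5\right)^{2} + 2 \cdot 2 \cdot 32\right)^{2} = \left(\left(-19\right) 25 + 128\right)^{2} = \left(-475 + 128\right)^{2} = \left(-347\right)^{2} = 120409$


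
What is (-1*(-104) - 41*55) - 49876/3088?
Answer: -1673041/772 ≈ -2167.2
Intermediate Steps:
(-1*(-104) - 41*55) - 49876/3088 = (104 - 2255) - 49876/3088 = -2151 - 1*12469/772 = -2151 - 12469/772 = -1673041/772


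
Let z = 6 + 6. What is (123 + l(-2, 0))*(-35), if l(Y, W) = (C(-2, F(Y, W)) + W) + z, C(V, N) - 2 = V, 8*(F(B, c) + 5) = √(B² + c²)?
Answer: -4725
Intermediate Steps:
F(B, c) = -5 + √(B² + c²)/8
z = 12
C(V, N) = 2 + V
l(Y, W) = 12 + W (l(Y, W) = ((2 - 2) + W) + 12 = (0 + W) + 12 = W + 12 = 12 + W)
(123 + l(-2, 0))*(-35) = (123 + (12 + 0))*(-35) = (123 + 12)*(-35) = 135*(-35) = -4725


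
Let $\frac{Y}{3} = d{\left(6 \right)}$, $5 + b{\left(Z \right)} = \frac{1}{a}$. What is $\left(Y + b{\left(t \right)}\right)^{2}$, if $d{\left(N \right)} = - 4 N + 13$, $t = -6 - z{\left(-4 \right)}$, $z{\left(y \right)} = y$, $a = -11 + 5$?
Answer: $\frac{52441}{36} \approx 1456.7$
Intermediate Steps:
$a = -6$
$t = -2$ ($t = -6 - -4 = -6 + 4 = -2$)
$b{\left(Z \right)} = - \frac{31}{6}$ ($b{\left(Z \right)} = -5 + \frac{1}{-6} = -5 - \frac{1}{6} = - \frac{31}{6}$)
$d{\left(N \right)} = 13 - 4 N$
$Y = -33$ ($Y = 3 \left(13 - 24\right) = 3 \left(-11\right) = -33$)
$\left(Y + b{\left(t \right)}\right)^{2} = \left(-33 - \frac{31}{6}\right)^{2} = \left(- \frac{229}{6}\right)^{2} = \frac{52441}{36}$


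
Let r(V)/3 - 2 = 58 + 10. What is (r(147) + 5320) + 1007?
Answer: 6537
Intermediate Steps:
r(V) = 210 (r(V) = 6 + 3*(58 + 10) = 6 + 3*68 = 6 + 204 = 210)
(r(147) + 5320) + 1007 = (210 + 5320) + 1007 = 5530 + 1007 = 6537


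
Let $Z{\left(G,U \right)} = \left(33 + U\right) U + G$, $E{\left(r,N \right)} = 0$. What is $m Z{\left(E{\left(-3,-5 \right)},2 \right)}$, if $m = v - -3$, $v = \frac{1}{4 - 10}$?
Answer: $\frac{595}{3} \approx 198.33$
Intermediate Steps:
$v = - \frac{1}{6}$ ($v = \frac{1}{-6} = - \frac{1}{6} \approx -0.16667$)
$m = \frac{17}{6}$ ($m = - \frac{1}{6} - -3 = - \frac{1}{6} + 3 = \frac{17}{6} \approx 2.8333$)
$Z{\left(G,U \right)} = G + U \left(33 + U\right)$ ($Z{\left(G,U \right)} = U \left(33 + U\right) + G = G + U \left(33 + U\right)$)
$m Z{\left(E{\left(-3,-5 \right)},2 \right)} = \frac{17 \left(0 + 2^{2} + 33 \cdot 2\right)}{6} = \frac{17 \left(0 + 4 + 66\right)}{6} = \frac{17}{6} \cdot 70 = \frac{595}{3}$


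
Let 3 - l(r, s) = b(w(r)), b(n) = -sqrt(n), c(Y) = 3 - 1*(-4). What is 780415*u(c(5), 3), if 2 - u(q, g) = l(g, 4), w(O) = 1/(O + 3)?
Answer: -780415 - 780415*sqrt(6)/6 ≈ -1.0990e+6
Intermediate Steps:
w(O) = 1/(3 + O)
c(Y) = 7 (c(Y) = 3 + 4 = 7)
l(r, s) = 3 + sqrt(1/(3 + r)) (l(r, s) = 3 - (-1)*sqrt(1/(3 + r)) = 3 + sqrt(1/(3 + r)))
u(q, g) = -1 - sqrt(1/(3 + g)) (u(q, g) = 2 - (3 + sqrt(1/(3 + g))) = 2 + (-3 - sqrt(1/(3 + g))) = -1 - sqrt(1/(3 + g)))
780415*u(c(5), 3) = 780415*(-1 - sqrt(1/(3 + 3))) = 780415*(-1 - sqrt(1/6)) = 780415*(-1 - sqrt(6)/6) = -780415 - 780415*sqrt(6)/6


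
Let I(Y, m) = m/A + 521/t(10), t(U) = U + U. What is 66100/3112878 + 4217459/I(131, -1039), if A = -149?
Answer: 2173485767172270/17018622839 ≈ 1.2771e+5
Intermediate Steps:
t(U) = 2*U
I(Y, m) = 521/20 - m/149 (I(Y, m) = m/(-149) + 521/((2*10)) = m*(-1/149) + 521/20 = -m/149 + 521*(1/20) = -m/149 + 521/20 = 521/20 - m/149)
66100/3112878 + 4217459/I(131, -1039) = 66100/3112878 + 4217459/(521/20 - 1/149*(-1039)) = 66100*(1/3112878) + 4217459/(521/20 + 1039/149) = 33050/1556439 + 4217459/(98409/2980) = 33050/1556439 + 4217459*(2980/98409) = 33050/1556439 + 12568027820/98409 = 2173485767172270/17018622839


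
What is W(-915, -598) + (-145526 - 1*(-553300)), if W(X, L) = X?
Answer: 406859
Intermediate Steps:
W(-915, -598) + (-145526 - 1*(-553300)) = -915 + (-145526 - 1*(-553300)) = -915 + (-145526 + 553300) = -915 + 407774 = 406859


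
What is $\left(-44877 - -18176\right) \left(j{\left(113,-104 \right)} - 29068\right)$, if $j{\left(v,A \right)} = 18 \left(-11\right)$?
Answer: $781431466$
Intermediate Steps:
$j{\left(v,A \right)} = -198$
$\left(-44877 - -18176\right) \left(j{\left(113,-104 \right)} - 29068\right) = \left(-44877 - -18176\right) \left(-198 - 29068\right) = \left(-44877 + 18176\right) \left(-29266\right) = \left(-26701\right) \left(-29266\right) = 781431466$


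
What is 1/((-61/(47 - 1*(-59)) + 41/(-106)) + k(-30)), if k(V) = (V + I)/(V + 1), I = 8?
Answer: -1537/313 ≈ -4.9105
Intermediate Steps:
k(V) = (8 + V)/(1 + V) (k(V) = (V + 8)/(V + 1) = (8 + V)/(1 + V))
1/((-61/(47 - 1*(-59)) + 41/(-106)) + k(-30)) = 1/((-61/(47 - 1*(-59)) + 41/(-106)) + (8 - 30)/(1 - 30)) = 1/((-61/(47 + 59) + 41*(-1/106)) - 22/(-29)) = 1/((-61/106 - 41/106) - 1/29*(-22)) = 1/((-61*1/106 - 41/106) + 22/29) = 1/((-61/106 - 41/106) + 22/29) = 1/(-51/53 + 22/29) = 1/(-313/1537) = -1537/313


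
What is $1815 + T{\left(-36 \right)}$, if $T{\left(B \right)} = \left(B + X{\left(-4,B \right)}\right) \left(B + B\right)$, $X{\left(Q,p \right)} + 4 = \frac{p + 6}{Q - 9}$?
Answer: $\frac{58875}{13} \approx 4528.8$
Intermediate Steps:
$X{\left(Q,p \right)} = -4 + \frac{6 + p}{-9 + Q}$ ($X{\left(Q,p \right)} = -4 + \frac{p + 6}{Q - 9} = -4 + \frac{6 + p}{-9 + Q}$)
$T{\left(B \right)} = 2 B \left(- \frac{58}{13} + \frac{12 B}{13}\right)$ ($T{\left(B \right)} = \left(B + \frac{42 + B - -16}{-9 - 4}\right) \left(B + B\right) = \left(B + \frac{42 + B + 16}{-13}\right) 2 B = \left(B - \frac{58 + B}{13}\right) 2 B = \left(B - \left(\frac{58}{13} + \frac{B}{13}\right)\right) 2 B = \left(- \frac{58}{13} + \frac{12 B}{13}\right) 2 B = 2 B \left(- \frac{58}{13} + \frac{12 B}{13}\right)$)
$1815 + T{\left(-36 \right)} = 1815 + \frac{4}{13} \left(-36\right) \left(-29 + 6 \left(-36\right)\right) = 1815 + \frac{4}{13} \left(-36\right) \left(-29 - 216\right) = 1815 + \frac{4}{13} \left(-36\right) \left(-245\right) = 1815 + \frac{35280}{13} = \frac{58875}{13}$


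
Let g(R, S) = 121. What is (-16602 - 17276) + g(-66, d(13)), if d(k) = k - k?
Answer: -33757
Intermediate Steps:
d(k) = 0
(-16602 - 17276) + g(-66, d(13)) = (-16602 - 17276) + 121 = -33878 + 121 = -33757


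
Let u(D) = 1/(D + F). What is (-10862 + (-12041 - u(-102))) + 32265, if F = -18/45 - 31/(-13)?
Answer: 60862427/6501 ≈ 9362.0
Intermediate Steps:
F = 129/65 (F = -18*1/45 - 31*(-1/13) = -2/5 + 31/13 = 129/65 ≈ 1.9846)
u(D) = 1/(129/65 + D) (u(D) = 1/(D + 129/65) = 1/(129/65 + D))
(-10862 + (-12041 - u(-102))) + 32265 = (-10862 + (-12041 - 65/(129 + 65*(-102)))) + 32265 = (-10862 + (-12041 - 65/(129 - 6630))) + 32265 = (-10862 + (-12041 - 65/(-6501))) + 32265 = (-10862 + (-12041 - 65*(-1)/6501)) + 32265 = (-10862 + (-12041 - 1*(-65/6501))) + 32265 = (-10862 + (-12041 + 65/6501)) + 32265 = (-10862 - 78278476/6501) + 32265 = -148892338/6501 + 32265 = 60862427/6501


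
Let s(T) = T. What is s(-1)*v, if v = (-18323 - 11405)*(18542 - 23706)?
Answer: -153515392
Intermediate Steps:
v = 153515392 (v = -29728*(-5164) = 153515392)
s(-1)*v = -1*153515392 = -153515392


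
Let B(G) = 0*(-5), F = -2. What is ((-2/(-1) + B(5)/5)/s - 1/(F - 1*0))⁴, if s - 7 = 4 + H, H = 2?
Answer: 83521/456976 ≈ 0.18277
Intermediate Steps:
B(G) = 0
s = 13 (s = 7 + (4 + 2) = 7 + 6 = 13)
((-2/(-1) + B(5)/5)/s - 1/(F - 1*0))⁴ = ((-2/(-1) + 0/5)/13 - 1/(-2 - 1*0))⁴ = ((-2*(-1) + 0*(⅕))*(1/13) - 1/(-2 + 0))⁴ = ((2 + 0)*(1/13) - 1/(-2))⁴ = (2*(1/13) - 1*(-½))⁴ = (2/13 + ½)⁴ = (17/26)⁴ = 83521/456976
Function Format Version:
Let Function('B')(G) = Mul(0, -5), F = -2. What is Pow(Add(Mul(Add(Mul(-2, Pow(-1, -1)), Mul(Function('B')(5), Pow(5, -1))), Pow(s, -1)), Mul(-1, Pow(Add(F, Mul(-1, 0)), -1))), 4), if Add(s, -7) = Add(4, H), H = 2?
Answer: Rational(83521, 456976) ≈ 0.18277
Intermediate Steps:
Function('B')(G) = 0
s = 13 (s = Add(7, Add(4, 2)) = Add(7, 6) = 13)
Pow(Add(Mul(Add(Mul(-2, Pow(-1, -1)), Mul(Function('B')(5), Pow(5, -1))), Pow(s, -1)), Mul(-1, Pow(Add(F, Mul(-1, 0)), -1))), 4) = Pow(Add(Mul(Add(Mul(-2, Pow(-1, -1)), Mul(0, Pow(5, -1))), Pow(13, -1)), Mul(-1, Pow(Add(-2, Mul(-1, 0)), -1))), 4) = Pow(Add(Mul(Add(Mul(-2, -1), Mul(0, Rational(1, 5))), Rational(1, 13)), Mul(-1, Pow(Add(-2, 0), -1))), 4) = Pow(Add(Mul(Add(2, 0), Rational(1, 13)), Mul(-1, Pow(-2, -1))), 4) = Pow(Add(Mul(2, Rational(1, 13)), Mul(-1, Rational(-1, 2))), 4) = Pow(Add(Rational(2, 13), Rational(1, 2)), 4) = Pow(Rational(17, 26), 4) = Rational(83521, 456976)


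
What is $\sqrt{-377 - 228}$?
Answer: $11 i \sqrt{5} \approx 24.597 i$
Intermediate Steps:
$\sqrt{-377 - 228} = \sqrt{-605} = 11 i \sqrt{5}$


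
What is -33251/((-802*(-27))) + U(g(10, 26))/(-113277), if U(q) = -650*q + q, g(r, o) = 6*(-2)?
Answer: -1311738293/817633386 ≈ -1.6043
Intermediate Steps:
g(r, o) = -12
U(q) = -649*q
-33251/((-802*(-27))) + U(g(10, 26))/(-113277) = -33251/((-802*(-27))) - 649*(-12)/(-113277) = -33251/21654 + 7788*(-1/113277) = -33251*1/21654 - 2596/37759 = -33251/21654 - 2596/37759 = -1311738293/817633386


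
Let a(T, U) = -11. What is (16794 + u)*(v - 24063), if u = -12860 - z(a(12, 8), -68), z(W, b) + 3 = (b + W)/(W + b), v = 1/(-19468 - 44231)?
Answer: -2011019217856/21233 ≈ -9.4712e+7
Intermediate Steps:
v = -1/63699 (v = 1/(-63699) = -1/63699 ≈ -1.5699e-5)
z(W, b) = -2 (z(W, b) = -3 + (b + W)/(W + b) = -3 + (W + b)/(W + b) = -3 + 1 = -2)
u = -12858 (u = -12860 - 1*(-2) = -12860 + 2 = -12858)
(16794 + u)*(v - 24063) = (16794 - 12858)*(-1/63699 - 24063) = 3936*(-1532789038/63699) = -2011019217856/21233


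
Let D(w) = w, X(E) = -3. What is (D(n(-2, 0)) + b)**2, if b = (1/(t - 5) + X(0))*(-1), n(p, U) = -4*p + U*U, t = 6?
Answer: 100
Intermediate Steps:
n(p, U) = U**2 - 4*p (n(p, U) = -4*p + U**2 = U**2 - 4*p)
b = 2 (b = (1/(6 - 5) - 3)*(-1) = (1/1 - 3)*(-1) = (1 - 3)*(-1) = -2*(-1) = 2)
(D(n(-2, 0)) + b)**2 = ((0**2 - 4*(-2)) + 2)**2 = ((0 + 8) + 2)**2 = (8 + 2)**2 = 10**2 = 100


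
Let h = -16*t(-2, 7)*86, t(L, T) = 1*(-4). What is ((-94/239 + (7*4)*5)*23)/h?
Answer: 383709/657728 ≈ 0.58339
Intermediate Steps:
t(L, T) = -4
h = 5504 (h = -16*(-4)*86 = 64*86 = 5504)
((-94/239 + (7*4)*5)*23)/h = ((-94/239 + (7*4)*5)*23)/5504 = ((-94*1/239 + 28*5)*23)*(1/5504) = ((-94/239 + 140)*23)*(1/5504) = ((33366/239)*23)*(1/5504) = (767418/239)*(1/5504) = 383709/657728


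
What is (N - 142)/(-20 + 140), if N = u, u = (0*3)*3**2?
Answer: -71/60 ≈ -1.1833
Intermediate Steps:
u = 0 (u = 0*9 = 0)
N = 0
(N - 142)/(-20 + 140) = (0 - 142)/(-20 + 140) = -142/120 = -142*1/120 = -71/60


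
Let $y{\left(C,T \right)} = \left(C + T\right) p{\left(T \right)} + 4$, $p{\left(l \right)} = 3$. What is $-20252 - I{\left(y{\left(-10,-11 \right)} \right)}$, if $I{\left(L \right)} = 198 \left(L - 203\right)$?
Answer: $31624$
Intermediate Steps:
$y{\left(C,T \right)} = 4 + 3 C + 3 T$ ($y{\left(C,T \right)} = \left(C + T\right) 3 + 4 = \left(3 C + 3 T\right) + 4 = 4 + 3 C + 3 T$)
$I{\left(L \right)} = -40194 + 198 L$ ($I{\left(L \right)} = 198 \left(-203 + L\right) = -40194 + 198 L$)
$-20252 - I{\left(y{\left(-10,-11 \right)} \right)} = -20252 - \left(-40194 + 198 \left(4 + 3 \left(-10\right) + 3 \left(-11\right)\right)\right) = -20252 - \left(-40194 + 198 \left(4 - 30 - 33\right)\right) = -20252 - \left(-40194 + 198 \left(-59\right)\right) = -20252 - \left(-40194 - 11682\right) = -20252 - -51876 = -20252 + 51876 = 31624$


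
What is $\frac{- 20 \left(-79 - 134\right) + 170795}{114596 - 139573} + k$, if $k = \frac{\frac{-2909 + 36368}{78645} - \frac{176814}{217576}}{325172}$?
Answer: $- \frac{162337401642010048557}{23162438044664426480} \approx -7.0087$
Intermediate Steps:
$k = - \frac{1104276941}{927350684416240}$ ($k = \left(33459 \cdot \frac{1}{78645} - \frac{88407}{108788}\right) \frac{1}{325172} = \left(\frac{11153}{26215} - \frac{88407}{108788}\right) \frac{1}{325172} = \left(- \frac{1104276941}{2851877420}\right) \frac{1}{325172} = - \frac{1104276941}{927350684416240} \approx -1.1908 \cdot 10^{-6}$)
$\frac{- 20 \left(-79 - 134\right) + 170795}{114596 - 139573} + k = \frac{- 20 \left(-79 - 134\right) + 170795}{114596 - 139573} - \frac{1104276941}{927350684416240} = \frac{\left(-20\right) \left(-213\right) + 170795}{-24977} - \frac{1104276941}{927350684416240} = \left(4260 + 170795\right) \left(- \frac{1}{24977}\right) - \frac{1104276941}{927350684416240} = 175055 \left(- \frac{1}{24977}\right) - \frac{1104276941}{927350684416240} = - \frac{175055}{24977} - \frac{1104276941}{927350684416240} = - \frac{162337401642010048557}{23162438044664426480}$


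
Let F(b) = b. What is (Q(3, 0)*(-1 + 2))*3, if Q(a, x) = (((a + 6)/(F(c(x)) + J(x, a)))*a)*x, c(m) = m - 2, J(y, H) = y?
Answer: 0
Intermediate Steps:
c(m) = -2 + m
Q(a, x) = a*x*(6 + a)/(-2 + 2*x) (Q(a, x) = (((a + 6)/((-2 + x) + x))*a)*x = (((6 + a)/(-2 + 2*x))*a)*x = (a*(6 + a)/(-2 + 2*x))*x = a*x*(6 + a)/(-2 + 2*x))
(Q(3, 0)*(-1 + 2))*3 = (((½)*3*0*(6 + 3)/(-1 + 0))*(-1 + 2))*3 = (((½)*3*0*9/(-1))*1)*3 = (((½)*3*0*(-1)*9)*1)*3 = (0*1)*3 = 0*3 = 0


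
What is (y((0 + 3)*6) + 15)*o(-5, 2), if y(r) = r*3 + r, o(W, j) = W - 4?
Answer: -783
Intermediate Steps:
o(W, j) = -4 + W
y(r) = 4*r (y(r) = 3*r + r = 4*r)
(y((0 + 3)*6) + 15)*o(-5, 2) = (4*((0 + 3)*6) + 15)*(-4 - 5) = (4*(3*6) + 15)*(-9) = (4*18 + 15)*(-9) = (72 + 15)*(-9) = 87*(-9) = -783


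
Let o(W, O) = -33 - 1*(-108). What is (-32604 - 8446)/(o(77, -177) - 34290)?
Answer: 8210/6843 ≈ 1.1998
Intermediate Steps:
o(W, O) = 75 (o(W, O) = -33 + 108 = 75)
(-32604 - 8446)/(o(77, -177) - 34290) = (-32604 - 8446)/(75 - 34290) = -41050/(-34215) = -41050*(-1/34215) = 8210/6843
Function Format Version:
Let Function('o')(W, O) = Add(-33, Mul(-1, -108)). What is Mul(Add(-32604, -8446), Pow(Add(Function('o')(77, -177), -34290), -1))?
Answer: Rational(8210, 6843) ≈ 1.1998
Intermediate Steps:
Function('o')(W, O) = 75 (Function('o')(W, O) = Add(-33, 108) = 75)
Mul(Add(-32604, -8446), Pow(Add(Function('o')(77, -177), -34290), -1)) = Mul(Add(-32604, -8446), Pow(Add(75, -34290), -1)) = Mul(-41050, Pow(-34215, -1)) = Mul(-41050, Rational(-1, 34215)) = Rational(8210, 6843)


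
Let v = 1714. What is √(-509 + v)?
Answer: √1205 ≈ 34.713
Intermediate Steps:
√(-509 + v) = √(-509 + 1714) = √1205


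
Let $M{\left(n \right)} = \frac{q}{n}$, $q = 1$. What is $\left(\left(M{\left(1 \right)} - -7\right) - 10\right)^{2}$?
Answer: $4$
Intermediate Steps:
$M{\left(n \right)} = \frac{1}{n}$ ($M{\left(n \right)} = 1 \frac{1}{n} = \frac{1}{n}$)
$\left(\left(M{\left(1 \right)} - -7\right) - 10\right)^{2} = \left(\left(1^{-1} - -7\right) - 10\right)^{2} = \left(\left(1 + 7\right) - 10\right)^{2} = \left(8 - 10\right)^{2} = \left(-2\right)^{2} = 4$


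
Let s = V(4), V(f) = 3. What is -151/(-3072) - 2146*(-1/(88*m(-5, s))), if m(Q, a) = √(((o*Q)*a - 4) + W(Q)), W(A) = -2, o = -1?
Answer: 276349/33792 ≈ 8.1779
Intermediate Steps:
s = 3
m(Q, a) = √(-6 - Q*a) (m(Q, a) = √(((-Q)*a - 4) - 2) = √((-Q*a - 4) - 2) = √((-4 - Q*a) - 2) = √(-6 - Q*a))
-151/(-3072) - 2146*(-1/(88*m(-5, s))) = -151/(-3072) - 2146*(-1/(88*√(-6 - 1*(-5)*3))) = -151*(-1/3072) - 2146*(-1/(88*√(-6 + 15))) = 151/3072 - 2146/((-88*√9)) = 151/3072 - 2146/((-88*3)) = 151/3072 - 2146/(-264) = 151/3072 - 2146*(-1/264) = 151/3072 + 1073/132 = 276349/33792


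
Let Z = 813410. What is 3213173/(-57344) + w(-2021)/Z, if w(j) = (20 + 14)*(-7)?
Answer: -1306820348901/23322091520 ≈ -56.034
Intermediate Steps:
w(j) = -238 (w(j) = 34*(-7) = -238)
3213173/(-57344) + w(-2021)/Z = 3213173/(-57344) - 238/813410 = 3213173*(-1/57344) - 238*1/813410 = -3213173/57344 - 119/406705 = -1306820348901/23322091520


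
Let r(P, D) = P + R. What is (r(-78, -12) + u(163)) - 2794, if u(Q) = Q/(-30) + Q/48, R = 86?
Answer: -223043/80 ≈ -2788.0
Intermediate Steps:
u(Q) = -Q/80 (u(Q) = Q*(-1/30) + Q*(1/48) = -Q/30 + Q/48 = -Q/80)
r(P, D) = 86 + P (r(P, D) = P + 86 = 86 + P)
(r(-78, -12) + u(163)) - 2794 = ((86 - 78) - 1/80*163) - 2794 = (8 - 163/80) - 2794 = 477/80 - 2794 = -223043/80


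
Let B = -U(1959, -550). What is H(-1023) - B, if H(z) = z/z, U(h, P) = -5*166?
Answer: -829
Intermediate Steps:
U(h, P) = -830
H(z) = 1
B = 830 (B = -1*(-830) = 830)
H(-1023) - B = 1 - 1*830 = 1 - 830 = -829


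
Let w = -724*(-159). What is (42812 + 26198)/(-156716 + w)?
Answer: -6901/4160 ≈ -1.6589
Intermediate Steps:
w = 115116
(42812 + 26198)/(-156716 + w) = (42812 + 26198)/(-156716 + 115116) = 69010/(-41600) = 69010*(-1/41600) = -6901/4160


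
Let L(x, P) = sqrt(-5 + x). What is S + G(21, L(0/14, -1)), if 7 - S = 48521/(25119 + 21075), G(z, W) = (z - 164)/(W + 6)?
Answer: -28366135/1893954 + 143*I*sqrt(5)/41 ≈ -14.977 + 7.799*I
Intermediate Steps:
G(z, W) = (-164 + z)/(6 + W)
S = 274837/46194 (S = 7 - 48521/(25119 + 21075) = 7 - 48521/46194 = 274837/46194 ≈ 5.9496)
S + G(21, L(0/14, -1)) = 274837/46194 + (-164 + 21)/(6 + sqrt(-5 + 0/14)) = 274837/46194 - 143/(6 + sqrt(-5 + 0*(1/14))) = 274837/46194 - 143/(6 + sqrt(-5 + 0)) = 274837/46194 - 143/(6 + sqrt(-5)) = 274837/46194 - 143/(6 + I*sqrt(5))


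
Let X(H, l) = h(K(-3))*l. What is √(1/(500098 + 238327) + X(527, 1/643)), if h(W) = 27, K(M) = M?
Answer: √378670539048338/94961455 ≈ 0.20492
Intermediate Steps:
X(H, l) = 27*l
√(1/(500098 + 238327) + X(527, 1/643)) = √(1/(500098 + 238327) + 27/643) = √(1/738425 + 27*(1/643)) = √(1/738425 + 27/643) = √(19938118/474807275) = √378670539048338/94961455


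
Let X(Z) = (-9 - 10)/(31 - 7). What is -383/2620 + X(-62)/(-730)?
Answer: -333019/2295120 ≈ -0.14510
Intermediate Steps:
X(Z) = -19/24
-383/2620 + X(-62)/(-730) = -383/2620 - 19/24/(-730) = -383*1/2620 - 19/24*(-1/730) = -383/2620 + 19/17520 = -333019/2295120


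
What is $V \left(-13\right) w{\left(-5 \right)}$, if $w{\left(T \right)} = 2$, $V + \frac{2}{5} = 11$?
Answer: $- \frac{1378}{5} \approx -275.6$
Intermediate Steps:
$V = \frac{53}{5}$ ($V = - \frac{2}{5} + 11 = \frac{53}{5} \approx 10.6$)
$V \left(-13\right) w{\left(-5 \right)} = \frac{53}{5} \left(-13\right) 2 = \left(- \frac{689}{5}\right) 2 = - \frac{1378}{5}$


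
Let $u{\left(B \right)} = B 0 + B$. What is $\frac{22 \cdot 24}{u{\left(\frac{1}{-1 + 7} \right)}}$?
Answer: $3168$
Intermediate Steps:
$u{\left(B \right)} = B$ ($u{\left(B \right)} = 0 + B = B$)
$\frac{22 \cdot 24}{u{\left(\frac{1}{-1 + 7} \right)}} = \frac{22 \cdot 24}{\frac{1}{-1 + 7}} = \frac{528}{\frac{1}{6}} = 528 \frac{1}{\frac{1}{6}} = 528 \cdot 6 = 3168$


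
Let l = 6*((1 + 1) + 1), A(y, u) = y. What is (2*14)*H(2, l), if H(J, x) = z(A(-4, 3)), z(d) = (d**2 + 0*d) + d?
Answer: 336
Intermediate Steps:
z(d) = d + d**2 (z(d) = (d**2 + 0) + d = d**2 + d = d + d**2)
l = 18 (l = 6*(2 + 1) = 6*3 = 18)
H(J, x) = 12 (H(J, x) = -4*(1 - 4) = -4*(-3) = 12)
(2*14)*H(2, l) = (2*14)*12 = 28*12 = 336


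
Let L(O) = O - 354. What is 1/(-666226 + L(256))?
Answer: -1/666324 ≈ -1.5008e-6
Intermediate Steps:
L(O) = -354 + O
1/(-666226 + L(256)) = 1/(-666226 + (-354 + 256)) = 1/(-666226 - 98) = 1/(-666324) = -1/666324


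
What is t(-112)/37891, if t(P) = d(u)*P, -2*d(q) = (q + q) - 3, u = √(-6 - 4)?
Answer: -24/5413 + 16*I*√10/5413 ≈ -0.0044338 + 0.0093472*I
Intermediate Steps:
u = I*√10 (u = √(-10) = I*√10 ≈ 3.1623*I)
d(q) = 3/2 - q (d(q) = -((q + q) - 3)/2 = -(2*q - 3)/2 = -(-3 + 2*q)/2 = 3/2 - q)
t(P) = P*(3/2 - I*√10) (t(P) = (3/2 - I*√10)*P = P*(3/2 - I*√10))
t(-112)/37891 = ((½)*(-112)*(3 - 2*I*√10))/37891 = (-168 + 112*I*√10)*(1/37891) = -24/5413 + 16*I*√10/5413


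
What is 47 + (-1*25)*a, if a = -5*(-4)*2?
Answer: -953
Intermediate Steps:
a = 40 (a = 20*2 = 40)
47 + (-1*25)*a = 47 - 1*25*40 = 47 - 25*40 = 47 - 1000 = -953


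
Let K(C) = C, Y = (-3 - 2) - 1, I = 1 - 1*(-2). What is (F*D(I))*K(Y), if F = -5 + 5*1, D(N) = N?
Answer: 0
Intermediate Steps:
I = 3 (I = 1 + 2 = 3)
Y = -6 (Y = -5 - 1 = -6)
F = 0 (F = -5 + 5 = 0)
(F*D(I))*K(Y) = (0*3)*(-6) = 0*(-6) = 0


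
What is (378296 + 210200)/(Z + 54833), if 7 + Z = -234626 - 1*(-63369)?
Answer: -588496/116431 ≈ -5.0545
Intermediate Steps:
Z = -171264 (Z = -7 + (-234626 - 1*(-63369)) = -7 + (-234626 + 63369) = -7 - 171257 = -171264)
(378296 + 210200)/(Z + 54833) = (378296 + 210200)/(-171264 + 54833) = 588496/(-116431) = 588496*(-1/116431) = -588496/116431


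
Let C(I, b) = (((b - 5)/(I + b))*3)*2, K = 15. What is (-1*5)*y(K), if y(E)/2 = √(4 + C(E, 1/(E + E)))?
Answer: -10*√410410/451 ≈ -14.205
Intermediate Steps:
C(I, b) = 6*(-5 + b)/(I + b) (C(I, b) = (((-5 + b)/(I + b))*3)*2 = (3*(-5 + b)/(I + b))*2 = 6*(-5 + b)/(I + b))
y(E) = 2*√(4 + 6*(-5 + 1/(2*E))/(E + 1/(2*E))) (y(E) = 2*√(4 + 6*(-5 + 1/(E + E))/(E + 1/(E + E))) = 2*√(4 + 6*(-5 + 1/(2*E))/(E + 1/(2*E))))
(-1*5)*y(K) = (-1*5)*(2*√2*√((5 - 30*15 + 4*15²)/(1 + 2*15²))) = -10*√2*√((5 - 450 + 4*225)/(1 + 2*225)) = -10*√2*√((5 - 450 + 900)/(1 + 450)) = -10*√2*√(455/451) = -10*√2*√205205/451 = -10*√410410/451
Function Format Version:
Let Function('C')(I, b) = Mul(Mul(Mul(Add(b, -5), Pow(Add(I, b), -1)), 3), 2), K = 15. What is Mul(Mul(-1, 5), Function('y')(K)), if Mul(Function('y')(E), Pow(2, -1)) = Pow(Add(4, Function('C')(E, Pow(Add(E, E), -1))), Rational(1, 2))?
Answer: Mul(Rational(-10, 451), Pow(410410, Rational(1, 2))) ≈ -14.205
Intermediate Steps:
Function('C')(I, b) = Mul(6, Pow(Add(I, b), -1), Add(-5, b)) (Function('C')(I, b) = Mul(Mul(Mul(Add(-5, b), Pow(Add(I, b), -1)), 3), 2) = Mul(Mul(Mul(Pow(Add(I, b), -1), Add(-5, b)), 3), 2) = Mul(Mul(3, Pow(Add(I, b), -1), Add(-5, b)), 2) = Mul(6, Pow(Add(I, b), -1), Add(-5, b)))
Function('y')(E) = Mul(2, Pow(Add(4, Mul(6, Pow(Add(E, Mul(Rational(1, 2), Pow(E, -1))), -1), Add(-5, Mul(Rational(1, 2), Pow(E, -1))))), Rational(1, 2))) (Function('y')(E) = Mul(2, Pow(Add(4, Mul(6, Pow(Add(E, Pow(Add(E, E), -1)), -1), Add(-5, Pow(Add(E, E), -1)))), Rational(1, 2))) = Mul(2, Pow(Add(4, Mul(6, Pow(Add(E, Pow(Mul(2, E), -1)), -1), Add(-5, Pow(Mul(2, E), -1)))), Rational(1, 2))) = Mul(2, Pow(Add(4, Mul(6, Pow(Add(E, Mul(Rational(1, 2), Pow(E, -1))), -1), Add(-5, Mul(Rational(1, 2), Pow(E, -1))))), Rational(1, 2))))
Mul(Mul(-1, 5), Function('y')(K)) = Mul(Mul(-1, 5), Mul(2, Pow(2, Rational(1, 2)), Pow(Mul(Pow(Add(1, Mul(2, Pow(15, 2))), -1), Add(5, Mul(-30, 15), Mul(4, Pow(15, 2)))), Rational(1, 2)))) = Mul(-5, Mul(2, Pow(2, Rational(1, 2)), Pow(Mul(Pow(Add(1, Mul(2, 225)), -1), Add(5, -450, Mul(4, 225))), Rational(1, 2)))) = Mul(-5, Mul(2, Pow(2, Rational(1, 2)), Pow(Mul(Pow(Add(1, 450), -1), Add(5, -450, 900)), Rational(1, 2)))) = Mul(-5, Mul(2, Pow(2, Rational(1, 2)), Pow(Mul(Pow(451, -1), 455), Rational(1, 2)))) = Mul(-5, Mul(2, Pow(2, Rational(1, 2)), Pow(Mul(Rational(1, 451), 455), Rational(1, 2)))) = Mul(-5, Mul(2, Pow(2, Rational(1, 2)), Pow(Rational(455, 451), Rational(1, 2)))) = Mul(-5, Mul(2, Pow(2, Rational(1, 2)), Mul(Rational(1, 451), Pow(205205, Rational(1, 2))))) = Mul(-5, Mul(Rational(2, 451), Pow(410410, Rational(1, 2)))) = Mul(Rational(-10, 451), Pow(410410, Rational(1, 2)))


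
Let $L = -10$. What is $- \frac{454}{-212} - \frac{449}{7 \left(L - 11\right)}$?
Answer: $\frac{80963}{15582} \approx 5.1959$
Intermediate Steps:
$- \frac{454}{-212} - \frac{449}{7 \left(L - 11\right)} = - \frac{454}{-212} - \frac{449}{7 \left(-10 - 11\right)} = \left(-454\right) \left(- \frac{1}{212}\right) - \frac{449}{7 \left(-21\right)} = \frac{227}{106} - \frac{449}{-147} = \frac{227}{106} - - \frac{449}{147} = \frac{227}{106} + \frac{449}{147} = \frac{80963}{15582}$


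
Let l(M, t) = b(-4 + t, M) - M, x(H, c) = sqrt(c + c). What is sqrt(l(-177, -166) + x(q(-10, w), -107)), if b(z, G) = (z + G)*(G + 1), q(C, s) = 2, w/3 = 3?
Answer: sqrt(61249 + I*sqrt(214)) ≈ 247.49 + 0.03*I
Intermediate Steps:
w = 9 (w = 3*3 = 9)
x(H, c) = sqrt(2)*sqrt(c) (x(H, c) = sqrt(2*c) = sqrt(2)*sqrt(c))
b(z, G) = (1 + G)*(G + z) (b(z, G) = (G + z)*(1 + G) = (1 + G)*(G + z))
l(M, t) = -4 + t + M**2 + M*(-4 + t) (l(M, t) = (M + (-4 + t) + M**2 + M*(-4 + t)) - M = (-4 + M + t + M**2 + M*(-4 + t)) - M = -4 + t + M**2 + M*(-4 + t))
sqrt(l(-177, -166) + x(q(-10, w), -107)) = sqrt((-4 - 166 + (-177)**2 - 177*(-4 - 166)) + sqrt(2)*sqrt(-107)) = sqrt((-4 - 166 + 31329 - 177*(-170)) + sqrt(2)*(I*sqrt(107))) = sqrt((-4 - 166 + 31329 + 30090) + I*sqrt(214)) = sqrt(61249 + I*sqrt(214))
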